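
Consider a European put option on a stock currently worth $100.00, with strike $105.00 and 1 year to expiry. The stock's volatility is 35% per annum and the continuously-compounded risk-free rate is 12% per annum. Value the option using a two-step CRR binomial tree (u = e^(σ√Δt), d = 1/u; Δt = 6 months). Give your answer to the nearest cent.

CRR parameters: u = e^(σ√Δt) = e^(0.35·√0.5) = 1.2808, d = 1/u = 0.7808
Per-period rate: rΔt = 0.12·0.5 = 0.06, so R = e^0.06 = 1.0618
Risk-neutral probability p = (e^0.06 − 0.7808)/(1.2808 − 0.7808) = 0.2811/0.5000 = 0.5621
Terminal stock prices: S_uu = 164, S_ud = 100, S_dd = 60.96
Terminal payoffs (K − S): max(-59.05, 0) = 0, max(5, 0) = 5, max(44.04, 0) = 44.04
Node u (S = 128.1): V_u = e^(−0.06)·[0.5621·0.0000 + 0.4379·5.0000] = 2.0620
Node d (S = 78.08): V_d = e^(−0.06)·[0.5621·5.0000 + 0.4379·44.0414] = 20.8093
Node 0 (S = 100): V_0 = e^(−0.06)·[0.5621·2.0620 + 0.4379·20.8093] = 9.6732

$9.67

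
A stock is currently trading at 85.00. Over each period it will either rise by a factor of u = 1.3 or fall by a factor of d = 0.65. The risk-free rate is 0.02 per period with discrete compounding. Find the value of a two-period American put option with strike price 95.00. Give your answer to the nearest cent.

Risk-neutral probability p = (1 + 0.02 − 0.65)/(1.3 − 0.65) = 0.3700/0.6500 = 0.5692
Terminal stock prices: S_uu = 143.7, S_ud = 71.83, S_dd = 35.91
Terminal payoffs (K − S): max(-48.65, 0) = 0, max(23.17, 0) = 23.17, max(59.09, 0) = 59.09
Node u (S = 110.5): continuation = 1/1.02·[0.5692·0.0000 + 0.4308·23.1750] = 9.7873; exercise value = 0.0000 ≤ continuation, so V_u = 9.7873
Node d (S = 55.25): continuation = 1/1.02·[0.5692·23.1750 + 0.4308·59.0875] = 37.8873; exercise value = 39.7500 > continuation, so V_d = 39.7500 (exercise)
Node 0 (S = 85): continuation = 1/1.02·[0.5692·9.7873 + 0.4308·39.7500] = 22.2493; exercise value = 10.0000 ≤ continuation, so V_0 = 22.2493

22.25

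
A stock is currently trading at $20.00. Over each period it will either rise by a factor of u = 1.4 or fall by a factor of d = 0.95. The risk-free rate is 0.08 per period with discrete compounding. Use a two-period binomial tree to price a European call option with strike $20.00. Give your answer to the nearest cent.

Risk-neutral probability p = (1 + 0.08 − 0.95)/(1.4 − 0.95) = 0.1300/0.4500 = 0.2889
Terminal stock prices: S_uu = 39.2, S_ud = 26.6, S_dd = 18.05
Terminal payoffs (S − K): max(19.2, 0) = 19.2, max(6.6, 0) = 6.6, max(-1.95, 0) = 0
Node u (S = 28): V_u = 1/1.08·[0.2889·19.2000 + 0.7111·6.6000] = 9.4815
Node d (S = 19): V_d = 1/1.08·[0.2889·6.6000 + 0.7111·0.0000] = 1.7654
Node 0 (S = 20): V_0 = 1/1.08·[0.2889·9.4815 + 0.7111·1.7654] = 3.6986

$3.70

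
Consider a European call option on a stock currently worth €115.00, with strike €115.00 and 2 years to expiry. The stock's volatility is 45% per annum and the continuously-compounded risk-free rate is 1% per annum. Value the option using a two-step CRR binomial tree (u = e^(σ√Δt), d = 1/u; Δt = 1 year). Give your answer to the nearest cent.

€26.35

CRR parameters: u = e^(σ√Δt) = e^(0.45·√1) = 1.5683, d = 1/u = 0.6376
Per-period rate: rΔt = 0.01·1 = 0.01, so R = e^0.01 = 1.0101
Risk-neutral probability p = (e^0.01 − 0.6376)/(1.5683 − 0.6376) = 0.3724/0.9307 = 0.4002
Terminal stock prices: S_uu = 282.9, S_ud = 115, S_dd = 46.76
Terminal payoffs (S − K): max(167.9, 0) = 167.9, max(0, 0) = 0, max(-68.24, 0) = 0
Node u (S = 180.4): V_u = e^(−0.01)·[0.4002·167.8544 + 0.5998·0.0000] = 66.5002
Node d (S = 73.33): V_d = e^(−0.01)·[0.4002·0.0000 + 0.5998·0.0000] = 0.0000
Node 0 (S = 115): V_0 = e^(−0.01)·[0.4002·66.5002 + 0.5998·0.0000] = 26.3459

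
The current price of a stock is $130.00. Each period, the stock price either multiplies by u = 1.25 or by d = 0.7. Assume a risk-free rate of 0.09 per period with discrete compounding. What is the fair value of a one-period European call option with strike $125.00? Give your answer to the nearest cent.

Risk-neutral probability p = (1 + 0.09 − 0.7)/(1.25 − 0.7) = 0.3900/0.5500 = 0.7091
Terminal stock prices: S_u = 162.5, S_d = 91
Terminal payoffs (S − K): max(37.5, 0) = 37.5, max(-34, 0) = 0
Node 0 (S = 130): V_0 = 1/1.09·[0.7091·37.5000 + 0.2909·0.0000] = 24.3953

$24.40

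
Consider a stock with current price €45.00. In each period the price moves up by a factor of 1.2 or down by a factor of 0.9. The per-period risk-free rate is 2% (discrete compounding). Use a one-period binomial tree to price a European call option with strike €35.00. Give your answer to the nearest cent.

Risk-neutral probability p = (1 + 0.02 − 0.9)/(1.2 − 0.9) = 0.1200/0.3000 = 0.4000
Terminal stock prices: S_u = 54, S_d = 40.5
Terminal payoffs (S − K): max(19, 0) = 19, max(5.5, 0) = 5.5
Node 0 (S = 45): V_0 = 1/1.02·[0.4000·19.0000 + 0.6000·5.5000] = 10.6863

€10.69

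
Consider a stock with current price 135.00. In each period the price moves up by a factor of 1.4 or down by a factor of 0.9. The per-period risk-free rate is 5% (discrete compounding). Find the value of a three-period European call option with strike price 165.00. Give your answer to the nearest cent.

Risk-neutral probability p = (1 + 0.05 − 0.9)/(1.4 − 0.9) = 0.1500/0.5000 = 0.3000
Terminal stock prices: S_uuu = 370.4, S_uud = 238.1, S_udd = 153.1, S_ddd = 98.42
Terminal payoffs (S − K): max(205.4, 0) = 205.4, max(73.14, 0) = 73.14, max(-11.91, 0) = 0, max(-66.58, 0) = 0
Node uu (S = 264.6): V_uu = 1/1.05·[0.3000·205.4400 + 0.7000·73.1400] = 107.4571
Node ud (S = 170.1): V_ud = 1/1.05·[0.3000·73.1400 + 0.7000·0.0000] = 20.8971
Node dd (S = 109.4): V_dd = 1/1.05·[0.3000·0.0000 + 0.7000·0.0000] = 0.0000
Node u (S = 189): V_u = 1/1.05·[0.3000·107.4571 + 0.7000·20.8971] = 44.6335
Node d (S = 121.5): V_d = 1/1.05·[0.3000·20.8971 + 0.7000·0.0000] = 5.9706
Node 0 (S = 135): V_0 = 1/1.05·[0.3000·44.6335 + 0.7000·5.9706] = 16.7328

16.73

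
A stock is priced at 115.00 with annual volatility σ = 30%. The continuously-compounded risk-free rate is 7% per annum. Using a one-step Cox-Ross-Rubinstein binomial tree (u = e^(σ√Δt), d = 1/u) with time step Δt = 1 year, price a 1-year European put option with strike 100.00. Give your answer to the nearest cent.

6.29

CRR parameters: u = e^(σ√Δt) = e^(0.3·√1) = 1.3499, d = 1/u = 0.7408
Per-period rate: rΔt = 0.07·1 = 0.07, so R = e^0.07 = 1.0725
Risk-neutral probability p = (e^0.07 − 0.7408)/(1.3499 − 0.7408) = 0.3317/0.6090 = 0.5446
Terminal stock prices: S_u = 155.2, S_d = 85.19
Terminal payoffs (K − S): max(-55.23, 0) = 0, max(14.81, 0) = 14.81
Node 0 (S = 115): V_0 = e^(−0.07)·[0.5446·0.0000 + 0.4554·14.8059] = 6.2866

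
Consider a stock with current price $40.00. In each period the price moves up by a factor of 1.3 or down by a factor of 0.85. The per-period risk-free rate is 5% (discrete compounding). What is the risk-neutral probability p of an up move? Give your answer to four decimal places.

p = 0.4444

Risk-neutral probability p = (1 + 0.05 − 0.85)/(1.3 − 0.85) = 0.2000/0.4500 = 0.4444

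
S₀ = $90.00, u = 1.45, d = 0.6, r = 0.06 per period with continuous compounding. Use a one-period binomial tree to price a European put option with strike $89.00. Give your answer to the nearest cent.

Risk-neutral probability p = (e^0.06 − 0.6)/(1.45 − 0.6) = 0.4618/0.8500 = 0.5433
Terminal stock prices: S_u = 130.5, S_d = 54
Terminal payoffs (K − S): max(-41.5, 0) = 0, max(35, 0) = 35
Node 0 (S = 90): V_0 = e^(−0.06)·[0.5433·0.0000 + 0.4567·35.0000] = 15.0524

$15.05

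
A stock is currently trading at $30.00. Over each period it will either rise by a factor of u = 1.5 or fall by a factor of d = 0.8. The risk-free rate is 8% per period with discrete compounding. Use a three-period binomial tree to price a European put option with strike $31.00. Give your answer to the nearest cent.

$3.44

Risk-neutral probability p = (1 + 0.08 − 0.8)/(1.5 − 0.8) = 0.2800/0.7000 = 0.4000
Terminal stock prices: S_uuu = 101.2, S_uud = 54, S_udd = 28.8, S_ddd = 15.36
Terminal payoffs (K − S): max(-70.25, 0) = 0, max(-23, 0) = 0, max(2.2, 0) = 2.2, max(15.64, 0) = 15.64
Node uu (S = 67.5): V_uu = 1/1.08·[0.4000·0.0000 + 0.6000·0.0000] = 0.0000
Node ud (S = 36): V_ud = 1/1.08·[0.4000·0.0000 + 0.6000·2.2000] = 1.2222
Node dd (S = 19.2): V_dd = 1/1.08·[0.4000·2.2000 + 0.6000·15.6400] = 9.5037
Node u (S = 45): V_u = 1/1.08·[0.4000·0.0000 + 0.6000·1.2222] = 0.6790
Node d (S = 24): V_d = 1/1.08·[0.4000·1.2222 + 0.6000·9.5037] = 5.7325
Node 0 (S = 30): V_0 = 1/1.08·[0.4000·0.6790 + 0.6000·5.7325] = 3.4362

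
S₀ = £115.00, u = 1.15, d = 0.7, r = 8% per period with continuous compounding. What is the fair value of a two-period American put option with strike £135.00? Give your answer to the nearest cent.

£20.00

Risk-neutral probability p = (e^0.08 − 0.7)/(1.15 − 0.7) = 0.3833/0.4500 = 0.8517
Terminal stock prices: S_uu = 152.1, S_ud = 92.57, S_dd = 56.35
Terminal payoffs (K − S): max(-17.09, 0) = 0, max(42.43, 0) = 42.43, max(78.65, 0) = 78.65
Node u (S = 132.2): continuation = e^(−0.08)·[0.8517·0.0000 + 0.1483·42.4250] = 5.8060; exercise value = 2.7500 ≤ continuation, so V_u = 5.8060
Node d (S = 80.5): continuation = e^(−0.08)·[0.8517·42.4250 + 0.1483·78.6500] = 44.1207; exercise value = 54.5000 > continuation, so V_d = 54.5000 (exercise)
Node 0 (S = 115): continuation = e^(−0.08)·[0.8517·5.8060 + 0.1483·54.5000] = 12.0235; exercise value = 20.0000 > continuation, so V_0 = 20.0000 (exercise)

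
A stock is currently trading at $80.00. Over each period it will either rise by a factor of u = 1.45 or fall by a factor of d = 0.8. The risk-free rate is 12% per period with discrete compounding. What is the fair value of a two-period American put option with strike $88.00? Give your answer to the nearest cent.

$10.88

Risk-neutral probability p = (1 + 0.12 − 0.8)/(1.45 − 0.8) = 0.3200/0.6500 = 0.4923
Terminal stock prices: S_uu = 168.2, S_ud = 92.8, S_dd = 51.2
Terminal payoffs (K − S): max(-80.2, 0) = 0, max(-4.8, 0) = 0, max(36.8, 0) = 36.8
Node u (S = 116): continuation = 1/1.12·[0.4923·0.0000 + 0.5077·0.0000] = 0.0000; exercise value = 0.0000 ≤ continuation, so V_u = 0.0000
Node d (S = 64): continuation = 1/1.12·[0.4923·0.0000 + 0.5077·36.8000] = 16.6813; exercise value = 24.0000 > continuation, so V_d = 24.0000 (exercise)
Node 0 (S = 80): continuation = 1/1.12·[0.4923·0.0000 + 0.5077·24.0000] = 10.8791; exercise value = 8.0000 ≤ continuation, so V_0 = 10.8791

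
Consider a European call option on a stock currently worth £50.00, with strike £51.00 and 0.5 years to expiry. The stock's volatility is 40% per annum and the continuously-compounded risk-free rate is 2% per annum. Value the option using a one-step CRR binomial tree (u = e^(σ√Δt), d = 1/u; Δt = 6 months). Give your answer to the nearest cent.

CRR parameters: u = e^(σ√Δt) = e^(0.4·√0.5) = 1.3269, d = 1/u = 0.7536
Per-period rate: rΔt = 0.02·0.5 = 0.01, so R = e^0.01 = 1.0101
Risk-neutral probability p = (e^0.01 − 0.7536)/(1.3269 − 0.7536) = 0.2564/0.5733 = 0.4473
Terminal stock prices: S_u = 66.34, S_d = 37.68
Terminal payoffs (S − K): max(15.34, 0) = 15.34, max(-13.32, 0) = 0
Node 0 (S = 50): V_0 = e^(−0.01)·[0.4473·15.3448 + 0.5527·0.0000] = 6.7953

£6.80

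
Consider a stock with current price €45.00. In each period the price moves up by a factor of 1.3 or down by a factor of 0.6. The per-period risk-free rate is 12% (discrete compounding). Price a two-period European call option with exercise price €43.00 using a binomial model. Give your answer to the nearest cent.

Risk-neutral probability p = (1 + 0.12 − 0.6)/(1.3 − 0.6) = 0.5200/0.7000 = 0.7429
Terminal stock prices: S_uu = 76.05, S_ud = 35.1, S_dd = 16.2
Terminal payoffs (S − K): max(33.05, 0) = 33.05, max(-7.9, 0) = 0, max(-26.8, 0) = 0
Node u (S = 58.5): V_u = 1/1.12·[0.7429·33.0500 + 0.2571·0.0000] = 21.9209
Node d (S = 27): V_d = 1/1.12·[0.7429·0.0000 + 0.2571·0.0000] = 0.0000
Node 0 (S = 45): V_0 = 1/1.12·[0.7429·21.9209 + 0.2571·0.0000] = 14.5394

€14.54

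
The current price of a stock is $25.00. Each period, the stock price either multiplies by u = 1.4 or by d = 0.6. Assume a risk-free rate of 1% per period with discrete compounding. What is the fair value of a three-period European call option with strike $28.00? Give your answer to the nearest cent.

Risk-neutral probability p = (1 + 0.01 − 0.6)/(1.4 − 0.6) = 0.4100/0.8000 = 0.5125
Terminal stock prices: S_uuu = 68.6, S_uud = 29.4, S_udd = 12.6, S_ddd = 5.4
Terminal payoffs (S − K): max(40.6, 0) = 40.6, max(1.4, 0) = 1.4, max(-15.4, 0) = 0, max(-22.6, 0) = 0
Node uu (S = 49): V_uu = 1/1.01·[0.5125·40.6000 + 0.4875·1.4000] = 21.2772
Node ud (S = 21): V_ud = 1/1.01·[0.5125·1.4000 + 0.4875·0.0000] = 0.7104
Node dd (S = 9): V_dd = 1/1.01·[0.5125·0.0000 + 0.4875·0.0000] = 0.0000
Node u (S = 35): V_u = 1/1.01·[0.5125·21.2772 + 0.4875·0.7104] = 11.1395
Node d (S = 15): V_d = 1/1.01·[0.5125·0.7104 + 0.4875·0.0000] = 0.3605
Node 0 (S = 25): V_0 = 1/1.01·[0.5125·11.1395 + 0.4875·0.3605] = 5.8265

$5.83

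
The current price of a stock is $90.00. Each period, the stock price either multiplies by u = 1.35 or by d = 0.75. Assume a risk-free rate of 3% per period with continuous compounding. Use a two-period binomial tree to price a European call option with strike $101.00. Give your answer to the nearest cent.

$12.97

Risk-neutral probability p = (e^0.03 − 0.75)/(1.35 − 0.75) = 0.2805/0.6000 = 0.4674
Terminal stock prices: S_uu = 164, S_ud = 91.13, S_dd = 50.62
Terminal payoffs (S − K): max(63.03, 0) = 63.03, max(-9.875, 0) = 0, max(-50.38, 0) = 0
Node u (S = 121.5): V_u = e^(−0.03)·[0.4674·63.0250 + 0.5326·0.0000] = 28.5888
Node d (S = 67.5): V_d = e^(−0.03)·[0.4674·0.0000 + 0.5326·0.0000] = 0.0000
Node 0 (S = 90): V_0 = e^(−0.03)·[0.4674·28.5888 + 0.5326·0.0000] = 12.9681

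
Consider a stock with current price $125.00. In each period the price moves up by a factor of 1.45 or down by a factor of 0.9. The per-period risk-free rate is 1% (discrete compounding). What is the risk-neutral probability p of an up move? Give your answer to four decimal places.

p = 0.2000

Risk-neutral probability p = (1 + 0.01 − 0.9)/(1.45 − 0.9) = 0.1100/0.5500 = 0.2000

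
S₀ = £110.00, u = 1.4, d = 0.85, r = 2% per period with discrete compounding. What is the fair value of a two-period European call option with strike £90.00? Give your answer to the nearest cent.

£28.32

Risk-neutral probability p = (1 + 0.02 − 0.85)/(1.4 − 0.85) = 0.1700/0.5500 = 0.3091
Terminal stock prices: S_uu = 215.6, S_ud = 130.9, S_dd = 79.47
Terminal payoffs (S − K): max(125.6, 0) = 125.6, max(40.9, 0) = 40.9, max(-10.53, 0) = 0
Node u (S = 154): V_u = 1/1.02·[0.3091·125.6000 + 0.6909·40.9000] = 65.7647
Node d (S = 93.5): V_d = 1/1.02·[0.3091·40.9000 + 0.6909·0.0000] = 12.3939
Node 0 (S = 110): V_0 = 1/1.02·[0.3091·65.7647 + 0.6909·12.3939] = 28.3239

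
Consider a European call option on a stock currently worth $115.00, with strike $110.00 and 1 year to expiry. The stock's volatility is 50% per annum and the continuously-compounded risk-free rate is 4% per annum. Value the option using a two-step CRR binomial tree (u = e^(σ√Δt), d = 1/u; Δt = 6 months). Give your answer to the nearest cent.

$25.34

CRR parameters: u = e^(σ√Δt) = e^(0.5·√0.5) = 1.4241, d = 1/u = 0.7022
Per-period rate: rΔt = 0.04·0.5 = 0.02, so R = e^0.02 = 1.0202
Risk-neutral probability p = (e^0.02 − 0.7022)/(1.4241 − 0.7022) = 0.3180/0.7219 = 0.4405
Terminal stock prices: S_uu = 233.2, S_ud = 115, S_dd = 56.7
Terminal payoffs (S − K): max(123.2, 0) = 123.2, max(5, 0) = 5, max(-53.3, 0) = 0
Node u (S = 163.8): V_u = e^(−0.02)·[0.4405·123.2332 + 0.5595·5.0000] = 55.9518
Node d (S = 80.75): V_d = e^(−0.02)·[0.4405·5.0000 + 0.5595·0.0000] = 2.1589
Node 0 (S = 115): V_0 = e^(−0.02)·[0.4405·55.9518 + 0.5595·2.1589] = 25.3429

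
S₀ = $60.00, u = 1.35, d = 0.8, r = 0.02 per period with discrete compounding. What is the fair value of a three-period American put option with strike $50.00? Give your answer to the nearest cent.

$4.01

Risk-neutral probability p = (1 + 0.02 − 0.8)/(1.35 − 0.8) = 0.2200/0.5500 = 0.4000
Terminal stock prices: S_uuu = 147.6, S_uud = 87.48, S_udd = 51.84, S_ddd = 30.72
Terminal payoffs (K − S): max(-97.62, 0) = 0, max(-37.48, 0) = 0, max(-1.84, 0) = 0, max(19.28, 0) = 19.28
Node uu (S = 109.4): continuation = 1/1.02·[0.4000·0.0000 + 0.6000·0.0000] = 0.0000; exercise value = 0.0000 ≤ continuation, so V_uu = 0.0000
Node ud (S = 64.8): continuation = 1/1.02·[0.4000·0.0000 + 0.6000·0.0000] = 0.0000; exercise value = 0.0000 ≤ continuation, so V_ud = 0.0000
Node dd (S = 38.4): continuation = 1/1.02·[0.4000·0.0000 + 0.6000·19.2800] = 11.3412; exercise value = 11.6000 > continuation, so V_dd = 11.6000 (exercise)
Node u (S = 81): continuation = 1/1.02·[0.4000·0.0000 + 0.6000·0.0000] = 0.0000; exercise value = 0.0000 ≤ continuation, so V_u = 0.0000
Node d (S = 48): continuation = 1/1.02·[0.4000·0.0000 + 0.6000·11.6000] = 6.8235; exercise value = 2.0000 ≤ continuation, so V_d = 6.8235
Node 0 (S = 60): continuation = 1/1.02·[0.4000·0.0000 + 0.6000·6.8235] = 4.0138; exercise value = 0.0000 ≤ continuation, so V_0 = 4.0138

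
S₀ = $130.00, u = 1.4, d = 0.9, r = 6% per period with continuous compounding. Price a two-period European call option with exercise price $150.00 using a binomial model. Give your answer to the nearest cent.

Risk-neutral probability p = (e^0.06 − 0.9)/(1.4 − 0.9) = 0.1618/0.5000 = 0.3237
Terminal stock prices: S_uu = 254.8, S_ud = 163.8, S_dd = 105.3
Terminal payoffs (S − K): max(104.8, 0) = 104.8, max(13.8, 0) = 13.8, max(-44.7, 0) = 0
Node u (S = 182): V_u = e^(−0.06)·[0.3237·104.8000 + 0.6763·13.8000] = 40.7353
Node d (S = 117): V_d = e^(−0.06)·[0.3237·13.8000 + 0.6763·0.0000] = 4.2066
Node 0 (S = 130): V_0 = e^(−0.06)·[0.3237·40.7353 + 0.6763·4.2066] = 15.0964

$15.10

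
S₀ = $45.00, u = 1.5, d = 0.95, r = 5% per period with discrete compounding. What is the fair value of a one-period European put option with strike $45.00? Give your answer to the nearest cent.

Risk-neutral probability p = (1 + 0.05 − 0.95)/(1.5 − 0.95) = 0.1000/0.5500 = 0.1818
Terminal stock prices: S_u = 67.5, S_d = 42.75
Terminal payoffs (K − S): max(-22.5, 0) = 0, max(2.25, 0) = 2.25
Node 0 (S = 45): V_0 = 1/1.05·[0.1818·0.0000 + 0.8182·2.2500] = 1.7532

$1.75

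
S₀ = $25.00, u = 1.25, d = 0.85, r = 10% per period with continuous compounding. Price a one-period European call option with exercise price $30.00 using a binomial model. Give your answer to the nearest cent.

$0.72

Risk-neutral probability p = (e^0.1 − 0.85)/(1.25 − 0.85) = 0.2552/0.4000 = 0.6379
Terminal stock prices: S_u = 31.25, S_d = 21.25
Terminal payoffs (S − K): max(1.25, 0) = 1.25, max(-8.75, 0) = 0
Node 0 (S = 25): V_0 = e^(−0.1)·[0.6379·1.2500 + 0.3621·0.0000] = 0.7215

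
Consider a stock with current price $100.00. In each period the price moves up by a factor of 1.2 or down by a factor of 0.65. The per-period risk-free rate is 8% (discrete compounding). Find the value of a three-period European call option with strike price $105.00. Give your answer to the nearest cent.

$25.72

Risk-neutral probability p = (1 + 0.08 − 0.65)/(1.2 − 0.65) = 0.4300/0.5500 = 0.7818
Terminal stock prices: S_uuu = 172.8, S_uud = 93.6, S_udd = 50.7, S_ddd = 27.46
Terminal payoffs (S − K): max(67.8, 0) = 67.8, max(-11.4, 0) = 0, max(-54.3, 0) = 0, max(-77.54, 0) = 0
Node uu (S = 144): V_uu = 1/1.08·[0.7818·67.8000 + 0.2182·0.0000] = 49.0808
Node ud (S = 78): V_ud = 1/1.08·[0.7818·0.0000 + 0.2182·0.0000] = 0.0000
Node dd (S = 42.25): V_dd = 1/1.08·[0.7818·0.0000 + 0.2182·0.0000] = 0.0000
Node u (S = 120): V_u = 1/1.08·[0.7818·49.0808 + 0.2182·0.0000] = 35.5299
Node d (S = 65): V_d = 1/1.08·[0.7818·0.0000 + 0.2182·0.0000] = 0.0000
Node 0 (S = 100): V_0 = 1/1.08·[0.7818·35.5299 + 0.2182·0.0000] = 25.7203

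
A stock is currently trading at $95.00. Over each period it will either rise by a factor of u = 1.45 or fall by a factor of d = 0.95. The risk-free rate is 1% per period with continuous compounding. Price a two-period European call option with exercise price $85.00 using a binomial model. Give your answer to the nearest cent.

$11.68

Risk-neutral probability p = (e^0.01 − 0.95)/(1.45 − 0.95) = 0.0601/0.5000 = 0.1201
Terminal stock prices: S_uu = 199.7, S_ud = 130.9, S_dd = 85.74
Terminal payoffs (S − K): max(114.7, 0) = 114.7, max(45.86, 0) = 45.86, max(0.7375, 0) = 0.7375
Node u (S = 137.8): V_u = e^(−0.01)·[0.1201·114.7375 + 0.8799·45.8625] = 53.5958
Node d (S = 90.25): V_d = e^(−0.01)·[0.1201·45.8625 + 0.8799·0.7375] = 6.0958
Node 0 (S = 95): V_0 = e^(−0.01)·[0.1201·53.5958 + 0.8799·6.0958] = 11.6831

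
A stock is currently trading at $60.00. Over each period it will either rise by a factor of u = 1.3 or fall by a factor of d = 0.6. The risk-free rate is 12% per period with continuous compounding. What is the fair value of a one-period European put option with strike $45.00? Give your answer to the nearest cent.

$1.97

Risk-neutral probability p = (e^0.12 − 0.6)/(1.3 − 0.6) = 0.5275/0.7000 = 0.7536
Terminal stock prices: S_u = 78, S_d = 36
Terminal payoffs (K − S): max(-33, 0) = 0, max(9, 0) = 9
Node 0 (S = 60): V_0 = e^(−0.12)·[0.7536·0.0000 + 0.2464·9.0000] = 1.9671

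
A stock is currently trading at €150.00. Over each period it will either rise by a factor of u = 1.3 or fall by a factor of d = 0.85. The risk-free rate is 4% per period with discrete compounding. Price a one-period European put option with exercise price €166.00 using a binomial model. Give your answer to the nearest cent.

€21.39

Risk-neutral probability p = (1 + 0.04 − 0.85)/(1.3 − 0.85) = 0.1900/0.4500 = 0.4222
Terminal stock prices: S_u = 195, S_d = 127.5
Terminal payoffs (K − S): max(-29, 0) = 0, max(38.5, 0) = 38.5
Node 0 (S = 150): V_0 = 1/1.04·[0.4222·0.0000 + 0.5778·38.5000] = 21.3889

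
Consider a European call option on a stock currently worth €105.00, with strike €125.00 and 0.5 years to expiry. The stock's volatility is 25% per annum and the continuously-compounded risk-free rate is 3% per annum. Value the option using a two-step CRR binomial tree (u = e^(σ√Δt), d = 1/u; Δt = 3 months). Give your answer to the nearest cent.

€2.41

CRR parameters: u = e^(σ√Δt) = e^(0.25·√0.25) = 1.1331, d = 1/u = 0.8825
Per-period rate: rΔt = 0.03·0.25 = 0.0075, so R = e^0.0075 = 1.0075
Risk-neutral probability p = (e^0.0075 − 0.8825)/(1.1331 − 0.8825) = 0.1250/0.2507 = 0.4988
Terminal stock prices: S_uu = 134.8, S_ud = 105, S_dd = 81.77
Terminal payoffs (S − K): max(9.823, 0) = 9.823, max(-20, 0) = 0, max(-43.23, 0) = 0
Node u (S = 119): V_u = e^(−0.0075)·[0.4988·9.8227 + 0.5012·0.0000] = 4.8632
Node d (S = 92.66): V_d = e^(−0.0075)·[0.4988·0.0000 + 0.5012·0.0000] = 0.0000
Node 0 (S = 105): V_0 = e^(−0.0075)·[0.4988·4.8632 + 0.5012·0.0000] = 2.4078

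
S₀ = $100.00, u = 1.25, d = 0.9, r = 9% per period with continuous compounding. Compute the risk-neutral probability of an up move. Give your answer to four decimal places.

Risk-neutral probability p = (e^0.09 − 0.9)/(1.25 − 0.9) = 0.1942/0.3500 = 0.5548

p = 0.5548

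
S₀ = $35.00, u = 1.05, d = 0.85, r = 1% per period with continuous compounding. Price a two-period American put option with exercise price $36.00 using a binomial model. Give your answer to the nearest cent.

$1.98

Risk-neutral probability p = (e^0.01 − 0.85)/(1.05 − 0.85) = 0.1601/0.2000 = 0.8003
Terminal stock prices: S_uu = 38.59, S_ud = 31.24, S_dd = 25.29
Terminal payoffs (K − S): max(-2.587, 0) = 0, max(4.762, 0) = 4.762, max(10.71, 0) = 10.71
Node u (S = 36.75): continuation = e^(−0.01)·[0.8003·0.0000 + 0.1997·4.7625] = 0.9418; exercise value = 0.0000 ≤ continuation, so V_u = 0.9418
Node d (S = 29.75): continuation = e^(−0.01)·[0.8003·4.7625 + 0.1997·10.7125] = 5.8918; exercise value = 6.2500 > continuation, so V_d = 6.2500 (exercise)
Node 0 (S = 35): continuation = e^(−0.01)·[0.8003·0.9418 + 0.1997·6.2500] = 1.9822; exercise value = 1.0000 ≤ continuation, so V_0 = 1.9822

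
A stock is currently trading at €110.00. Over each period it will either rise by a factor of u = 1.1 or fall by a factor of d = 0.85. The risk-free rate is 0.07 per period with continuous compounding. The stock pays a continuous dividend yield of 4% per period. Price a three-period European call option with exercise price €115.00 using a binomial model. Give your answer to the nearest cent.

€9.58

Per-period risk-free factor R = e^0.07 = 1.0725; dividend-adjusted growth = e^(0.07−0.04) = 1.0305.
Risk-neutral probability p = (1.0305 − 0.85)/(1.1 − 0.85) = 0.1805/0.2500 = 0.7218
Terminal stock prices: S_uuu = 146.4, S_uud = 113.1, S_udd = 87.42, S_ddd = 67.55
Terminal payoffs (S − K): max(31.41, 0) = 31.41, max(-1.865, 0) = 0, max(-27.58, 0) = 0, max(-47.45, 0) = 0
Node uu (S = 133.1): V_uu = e^(−0.07)·[0.7218·31.4100 + 0.2782·0.0000] = 21.1395
Node ud (S = 102.9): V_ud = e^(−0.07)·[0.7218·0.0000 + 0.2782·0.0000] = 0.0000
Node dd (S = 79.47): V_dd = e^(−0.07)·[0.7218·0.0000 + 0.2782·0.0000] = 0.0000
Node u (S = 121): V_u = e^(−0.07)·[0.7218·21.1395 + 0.2782·0.0000] = 14.2273
Node d (S = 93.5): V_d = e^(−0.07)·[0.7218·0.0000 + 0.2782·0.0000] = 0.0000
Node 0 (S = 110): V_0 = e^(−0.07)·[0.7218·14.2273 + 0.2782·0.0000] = 9.5752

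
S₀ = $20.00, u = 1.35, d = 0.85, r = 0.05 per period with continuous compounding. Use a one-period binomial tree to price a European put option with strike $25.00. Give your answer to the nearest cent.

$4.55

Risk-neutral probability p = (e^0.05 − 0.85)/(1.35 − 0.85) = 0.2013/0.5000 = 0.4025
Terminal stock prices: S_u = 27, S_d = 17
Terminal payoffs (K − S): max(-2, 0) = 0, max(8, 0) = 8
Node 0 (S = 20): V_0 = e^(−0.05)·[0.4025·0.0000 + 0.5975·8.0000] = 4.5466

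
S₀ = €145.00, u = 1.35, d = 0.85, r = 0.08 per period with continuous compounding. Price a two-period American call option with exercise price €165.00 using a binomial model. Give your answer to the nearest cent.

€19.00

Risk-neutral probability p = (e^0.08 − 0.85)/(1.35 − 0.85) = 0.2333/0.5000 = 0.4666
Terminal stock prices: S_uu = 264.3, S_ud = 166.4, S_dd = 104.8
Terminal payoffs (S − K): max(99.26, 0) = 99.26, max(1.387, 0) = 1.387, max(-60.24, 0) = 0
Node u (S = 195.8): continuation = e^(−0.08)·[0.4666·99.2625 + 0.5334·1.3875] = 43.4358; exercise value = 30.7500 ≤ continuation, so V_u = 43.4358
Node d (S = 123.2): continuation = e^(−0.08)·[0.4666·1.3875 + 0.5334·0.0000] = 0.5976; exercise value = 0.0000 ≤ continuation, so V_d = 0.5976
Node 0 (S = 145): continuation = e^(−0.08)·[0.4666·43.4358 + 0.5334·0.5976] = 19.0022; exercise value = 0.0000 ≤ continuation, so V_0 = 19.0022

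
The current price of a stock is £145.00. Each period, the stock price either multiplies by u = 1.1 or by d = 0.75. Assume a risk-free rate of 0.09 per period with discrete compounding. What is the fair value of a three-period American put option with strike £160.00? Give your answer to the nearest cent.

£15.00

Risk-neutral probability p = (1 + 0.09 − 0.75)/(1.1 − 0.75) = 0.3400/0.3500 = 0.9714
Terminal stock prices: S_uuu = 193, S_uud = 131.6, S_udd = 89.72, S_ddd = 61.17
Terminal payoffs (K − S): max(-33, 0) = 0, max(28.41, 0) = 28.41, max(70.28, 0) = 70.28, max(98.83, 0) = 98.83
Node uu (S = 175.5): continuation = 1/1.09·[0.9714·0.0000 + 0.0286·28.4125] = 0.7448; exercise value = 0.0000 ≤ continuation, so V_uu = 0.7448
Node ud (S = 119.6): continuation = 1/1.09·[0.9714·28.4125 + 0.0286·70.2812] = 27.1640; exercise value = 40.3750 > continuation, so V_ud = 40.3750 (exercise)
Node dd (S = 81.56): continuation = 1/1.09·[0.9714·70.2812 + 0.0286·98.8281] = 65.2265; exercise value = 78.4375 > continuation, so V_dd = 78.4375 (exercise)
Node u (S = 159.5): continuation = 1/1.09·[0.9714·0.7448 + 0.0286·40.3750] = 1.7221; exercise value = 0.5000 ≤ continuation, so V_u = 1.7221
Node d (S = 108.8): continuation = 1/1.09·[0.9714·40.3750 + 0.0286·78.4375] = 38.0390; exercise value = 51.2500 > continuation, so V_d = 51.2500 (exercise)
Node 0 (S = 145): continuation = 1/1.09·[0.9714·1.7221 + 0.0286·51.2500] = 2.8781; exercise value = 15.0000 > continuation, so V_0 = 15.0000 (exercise)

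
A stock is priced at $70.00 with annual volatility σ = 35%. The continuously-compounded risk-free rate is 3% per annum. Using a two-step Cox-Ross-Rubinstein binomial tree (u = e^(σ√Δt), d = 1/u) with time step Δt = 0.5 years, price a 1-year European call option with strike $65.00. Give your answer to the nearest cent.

$13.04

CRR parameters: u = e^(σ√Δt) = e^(0.35·√0.5) = 1.2808, d = 1/u = 0.7808
Per-period rate: rΔt = 0.03·0.5 = 0.015, so R = e^0.015 = 1.0151
Risk-neutral probability p = (e^0.015 − 0.7808)/(1.2808 − 0.7808) = 0.2344/0.5000 = 0.4687
Terminal stock prices: S_uu = 114.8, S_ud = 70, S_dd = 42.67
Terminal payoffs (S − K): max(49.83, 0) = 49.83, max(5, 0) = 5, max(-22.33, 0) = 0
Node u (S = 89.66): V_u = e^(−0.015)·[0.4687·49.8320 + 0.5313·5.0000] = 25.6239
Node d (S = 54.65): V_d = e^(−0.015)·[0.4687·5.0000 + 0.5313·0.0000] = 2.3084
Node 0 (S = 70): V_0 = e^(−0.015)·[0.4687·25.6239 + 0.5313·2.3084] = 13.0386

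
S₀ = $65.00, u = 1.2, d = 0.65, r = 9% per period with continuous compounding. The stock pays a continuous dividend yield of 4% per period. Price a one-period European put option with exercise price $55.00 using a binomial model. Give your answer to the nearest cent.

Per-period risk-free factor R = e^0.09 = 1.0942; dividend-adjusted growth = e^(0.09−0.04) = 1.0513.
Risk-neutral probability p = (1.0513 − 0.65)/(1.2 − 0.65) = 0.4013/0.5500 = 0.7296
Terminal stock prices: S_u = 78, S_d = 42.25
Terminal payoffs (K − S): max(-23, 0) = 0, max(12.75, 0) = 12.75
Node 0 (S = 65): V_0 = e^(−0.09)·[0.7296·0.0000 + 0.2704·12.7500] = 3.1511

$3.15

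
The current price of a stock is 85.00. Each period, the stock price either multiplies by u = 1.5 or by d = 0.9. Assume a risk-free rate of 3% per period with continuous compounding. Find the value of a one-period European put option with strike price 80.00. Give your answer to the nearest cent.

2.66

Risk-neutral probability p = (e^0.03 − 0.9)/(1.5 − 0.9) = 0.1305/0.6000 = 0.2174
Terminal stock prices: S_u = 127.5, S_d = 76.5
Terminal payoffs (K − S): max(-47.5, 0) = 0, max(3.5, 0) = 3.5
Node 0 (S = 85): V_0 = e^(−0.03)·[0.2174·0.0000 + 0.7826·3.5000] = 2.6581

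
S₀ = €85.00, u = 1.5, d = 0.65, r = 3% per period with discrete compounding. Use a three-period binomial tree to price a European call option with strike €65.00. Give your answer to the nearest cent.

Risk-neutral probability p = (1 + 0.03 − 0.65)/(1.5 − 0.65) = 0.3800/0.8500 = 0.4471
Terminal stock prices: S_uuu = 286.9, S_uud = 124.3, S_udd = 53.87, S_ddd = 23.34
Terminal payoffs (S − K): max(221.9, 0) = 221.9, max(59.31, 0) = 59.31, max(-11.13, 0) = 0, max(-41.66, 0) = 0
Node uu (S = 191.2): V_uu = 1/1.03·[0.4471·221.8750 + 0.5529·59.3125] = 128.1432
Node ud (S = 82.88): V_ud = 1/1.03·[0.4471·59.3125 + 0.5529·0.0000] = 25.7439
Node dd (S = 35.91): V_dd = 1/1.03·[0.4471·0.0000 + 0.5529·0.0000] = 0.0000
Node u (S = 127.5): V_u = 1/1.03·[0.4471·128.1432 + 0.5529·25.7439] = 69.4392
Node d (S = 55.25): V_d = 1/1.03·[0.4471·25.7439 + 0.5529·0.0000] = 11.1738
Node 0 (S = 85): V_0 = 1/1.03·[0.4471·69.4392 + 0.5529·11.1738] = 36.1377

€36.14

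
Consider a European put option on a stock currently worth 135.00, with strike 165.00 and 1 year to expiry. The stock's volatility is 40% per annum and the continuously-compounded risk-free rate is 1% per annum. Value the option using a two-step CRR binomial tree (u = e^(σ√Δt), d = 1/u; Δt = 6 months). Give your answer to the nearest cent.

CRR parameters: u = e^(σ√Δt) = e^(0.4·√0.5) = 1.3269, d = 1/u = 0.7536
Per-period rate: rΔt = 0.01·0.5 = 0.005, so R = e^0.005 = 1.0050
Risk-neutral probability p = (e^0.005 − 0.7536)/(1.3269 − 0.7536) = 0.2514/0.5733 = 0.4385
Terminal stock prices: S_uu = 237.7, S_ud = 135, S_dd = 76.68
Terminal payoffs (K − S): max(-72.69, 0) = 0, max(30, 0) = 30, max(88.32, 0) = 88.32
Node u (S = 179.1): V_u = e^(−0.005)·[0.4385·0.0000 + 0.5615·30.0000] = 16.7610
Node d (S = 101.7): V_d = e^(−0.005)·[0.4385·30.0000 + 0.5615·88.3240] = 62.4359
Node 0 (S = 135): V_0 = e^(−0.005)·[0.4385·16.7610 + 0.5615·62.4359] = 42.1959

42.20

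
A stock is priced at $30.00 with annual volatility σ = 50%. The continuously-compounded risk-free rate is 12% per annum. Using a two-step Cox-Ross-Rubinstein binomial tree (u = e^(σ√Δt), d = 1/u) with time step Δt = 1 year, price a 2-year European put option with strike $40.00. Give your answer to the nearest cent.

CRR parameters: u = e^(σ√Δt) = e^(0.5·√1) = 1.6487, d = 1/u = 0.6065
Per-period rate: rΔt = 0.12·1 = 0.12, so R = e^0.12 = 1.1275
Risk-neutral probability p = (e^0.12 − 0.6065)/(1.6487 − 0.6065) = 0.5210/1.0422 = 0.4999
Terminal stock prices: S_uu = 81.55, S_ud = 30, S_dd = 11.04
Terminal payoffs (K − S): max(-41.55, 0) = 0, max(10, 0) = 10, max(28.96, 0) = 28.96
Node u (S = 49.46): V_u = e^(−0.12)·[0.4999·0.0000 + 0.5001·10.0000] = 4.4357
Node d (S = 18.2): V_d = e^(−0.12)·[0.4999·10.0000 + 0.5001·28.9636] = 17.2809
Node 0 (S = 30): V_0 = e^(−0.12)·[0.4999·4.4357 + 0.5001·17.2809] = 9.6319

$9.63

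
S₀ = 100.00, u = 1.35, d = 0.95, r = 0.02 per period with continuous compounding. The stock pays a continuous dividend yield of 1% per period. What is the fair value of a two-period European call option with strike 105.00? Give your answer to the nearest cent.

7.37

Per-period risk-free factor R = e^0.02 = 1.0202; dividend-adjusted growth = e^(0.02−0.01) = 1.0101.
Risk-neutral probability p = (1.0101 − 0.95)/(1.35 − 0.95) = 0.0601/0.4000 = 0.1501
Terminal stock prices: S_uu = 182.3, S_ud = 128.2, S_dd = 90.25
Terminal payoffs (S − K): max(77.25, 0) = 77.25, max(23.25, 0) = 23.25, max(-14.75, 0) = 0
Node u (S = 135): V_u = e^(−0.02)·[0.1501·77.2500 + 0.8499·23.2500] = 30.7359
Node d (S = 95): V_d = e^(−0.02)·[0.1501·23.2500 + 0.8499·0.0000] = 3.4213
Node 0 (S = 100): V_0 = e^(−0.02)·[0.1501·30.7359 + 0.8499·3.4213] = 7.3730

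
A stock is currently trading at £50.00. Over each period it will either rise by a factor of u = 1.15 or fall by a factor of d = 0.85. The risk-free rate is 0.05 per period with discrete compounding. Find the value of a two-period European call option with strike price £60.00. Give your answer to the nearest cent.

£2.47

Risk-neutral probability p = (1 + 0.05 − 0.85)/(1.15 − 0.85) = 0.2000/0.3000 = 0.6667
Terminal stock prices: S_uu = 66.12, S_ud = 48.87, S_dd = 36.12
Terminal payoffs (S − K): max(6.125, 0) = 6.125, max(-11.13, 0) = 0, max(-23.88, 0) = 0
Node u (S = 57.5): V_u = 1/1.05·[0.6667·6.1250 + 0.3333·0.0000] = 3.8889
Node d (S = 42.5): V_d = 1/1.05·[0.6667·0.0000 + 0.3333·0.0000] = 0.0000
Node 0 (S = 50): V_0 = 1/1.05·[0.6667·3.8889 + 0.3333·0.0000] = 2.4691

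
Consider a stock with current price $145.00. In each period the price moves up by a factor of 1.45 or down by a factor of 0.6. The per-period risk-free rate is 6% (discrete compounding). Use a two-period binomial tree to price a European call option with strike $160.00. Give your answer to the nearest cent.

Risk-neutral probability p = (1 + 0.06 − 0.6)/(1.45 − 0.6) = 0.4600/0.8500 = 0.5412
Terminal stock prices: S_uu = 304.9, S_ud = 126.1, S_dd = 52.2
Terminal payoffs (S − K): max(144.9, 0) = 144.9, max(-33.85, 0) = 0, max(-107.8, 0) = 0
Node u (S = 210.2): V_u = 1/1.06·[0.5412·144.8625 + 0.4588·0.0000] = 73.9587
Node d (S = 87): V_d = 1/1.06·[0.5412·0.0000 + 0.4588·0.0000] = 0.0000
Node 0 (S = 145): V_0 = 1/1.06·[0.5412·73.9587 + 0.4588·0.0000] = 37.7591

$37.76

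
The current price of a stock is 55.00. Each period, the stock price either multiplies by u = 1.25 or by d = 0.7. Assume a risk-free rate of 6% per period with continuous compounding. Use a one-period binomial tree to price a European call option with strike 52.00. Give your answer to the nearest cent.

Risk-neutral probability p = (e^0.06 − 0.7)/(1.25 − 0.7) = 0.3618/0.5500 = 0.6579
Terminal stock prices: S_u = 68.75, S_d = 38.5
Terminal payoffs (S − K): max(16.75, 0) = 16.75, max(-13.5, 0) = 0
Node 0 (S = 55): V_0 = e^(−0.06)·[0.6579·16.7500 + 0.3421·0.0000] = 10.3778

10.38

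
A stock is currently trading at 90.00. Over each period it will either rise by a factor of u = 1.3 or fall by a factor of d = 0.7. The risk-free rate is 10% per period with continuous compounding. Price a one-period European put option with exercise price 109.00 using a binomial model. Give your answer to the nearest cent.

Risk-neutral probability p = (e^0.1 − 0.7)/(1.3 − 0.7) = 0.4052/0.6000 = 0.6753
Terminal stock prices: S_u = 117, S_d = 63
Terminal payoffs (K − S): max(-8, 0) = 0, max(46, 0) = 46
Node 0 (S = 90): V_0 = e^(−0.1)·[0.6753·0.0000 + 0.3247·46.0000] = 13.5155

13.52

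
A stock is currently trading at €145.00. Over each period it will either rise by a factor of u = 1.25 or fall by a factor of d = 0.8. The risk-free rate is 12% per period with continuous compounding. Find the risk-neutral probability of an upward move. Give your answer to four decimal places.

Risk-neutral probability p = (e^0.12 − 0.8)/(1.25 − 0.8) = 0.3275/0.4500 = 0.7278

p = 0.7278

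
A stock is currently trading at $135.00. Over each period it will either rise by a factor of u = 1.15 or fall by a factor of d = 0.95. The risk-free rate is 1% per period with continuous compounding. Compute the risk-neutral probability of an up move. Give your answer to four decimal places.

p = 0.3003

Risk-neutral probability p = (e^0.01 − 0.95)/(1.15 − 0.95) = 0.0601/0.2000 = 0.3003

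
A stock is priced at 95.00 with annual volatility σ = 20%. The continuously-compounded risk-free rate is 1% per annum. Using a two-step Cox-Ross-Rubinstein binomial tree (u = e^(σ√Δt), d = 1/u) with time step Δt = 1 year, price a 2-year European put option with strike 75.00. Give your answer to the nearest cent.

3.06

CRR parameters: u = e^(σ√Δt) = e^(0.2·√1) = 1.2214, d = 1/u = 0.8187
Per-period rate: rΔt = 0.01·1 = 0.01, so R = e^0.01 = 1.0101
Risk-neutral probability p = (e^0.01 − 0.8187)/(1.2214 − 0.8187) = 0.1913/0.4027 = 0.4751
Terminal stock prices: S_uu = 141.7, S_ud = 95, S_dd = 63.68
Terminal payoffs (K − S): max(-66.72, 0) = 0, max(-20, 0) = 0, max(11.32, 0) = 11.32
Node u (S = 116): V_u = e^(−0.01)·[0.4751·0.0000 + 0.5249·0.0000] = 0.0000
Node d (S = 77.78): V_d = e^(−0.01)·[0.4751·0.0000 + 0.5249·11.3196] = 5.8823
Node 0 (S = 95): V_0 = e^(−0.01)·[0.4751·0.0000 + 0.5249·5.8823] = 3.0567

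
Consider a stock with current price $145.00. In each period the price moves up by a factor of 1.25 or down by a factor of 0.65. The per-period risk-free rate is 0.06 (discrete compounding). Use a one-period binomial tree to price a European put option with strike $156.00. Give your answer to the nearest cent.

Risk-neutral probability p = (1 + 0.06 − 0.65)/(1.25 − 0.65) = 0.4100/0.6000 = 0.6833
Terminal stock prices: S_u = 181.2, S_d = 94.25
Terminal payoffs (K − S): max(-25.25, 0) = 0, max(61.75, 0) = 61.75
Node 0 (S = 145): V_0 = 1/1.06·[0.6833·0.0000 + 0.3167·61.7500] = 18.4473

$18.45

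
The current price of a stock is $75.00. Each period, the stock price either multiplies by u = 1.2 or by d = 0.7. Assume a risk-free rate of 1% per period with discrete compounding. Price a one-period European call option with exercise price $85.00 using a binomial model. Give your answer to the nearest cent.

$3.07

Risk-neutral probability p = (1 + 0.01 − 0.7)/(1.2 − 0.7) = 0.3100/0.5000 = 0.6200
Terminal stock prices: S_u = 90, S_d = 52.5
Terminal payoffs (S − K): max(5, 0) = 5, max(-32.5, 0) = 0
Node 0 (S = 75): V_0 = 1/1.01·[0.6200·5.0000 + 0.3800·0.0000] = 3.0693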